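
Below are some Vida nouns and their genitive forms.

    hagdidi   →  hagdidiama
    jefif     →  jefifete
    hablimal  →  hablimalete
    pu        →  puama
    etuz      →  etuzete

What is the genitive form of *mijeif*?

The pattern is consonant vs. vowel: -ete when the stem ends in a consonant (*jefif*, *hablimal*, *etuz*); -ama when the stem ends in a vowel (*hagdidi*, *pu*).
*mijeif*: final sound = /f/, a consonant → -ete → *mijeifete*.

mijeifete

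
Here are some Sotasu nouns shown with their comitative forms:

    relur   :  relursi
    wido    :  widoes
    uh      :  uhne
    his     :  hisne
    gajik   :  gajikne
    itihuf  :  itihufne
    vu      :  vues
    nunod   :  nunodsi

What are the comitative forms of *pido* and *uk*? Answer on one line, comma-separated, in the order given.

pidoes, ukne

The suffix is conditioned by the final sound: -ne when the stem ends in a voiceless consonant (*uh*, *his*, *gajik*, *itihuf*); -si when the stem ends in a voiced consonant (*relur*, *nunod*); -es when the stem ends in a vowel (*wido*, *vu*).
Since the final sound of *pido* is /o/ (a vowel), it takes -es, giving *pidoes*.
*uk*: final sound = /k/, a voiceless consonant → -ne → *ukne*.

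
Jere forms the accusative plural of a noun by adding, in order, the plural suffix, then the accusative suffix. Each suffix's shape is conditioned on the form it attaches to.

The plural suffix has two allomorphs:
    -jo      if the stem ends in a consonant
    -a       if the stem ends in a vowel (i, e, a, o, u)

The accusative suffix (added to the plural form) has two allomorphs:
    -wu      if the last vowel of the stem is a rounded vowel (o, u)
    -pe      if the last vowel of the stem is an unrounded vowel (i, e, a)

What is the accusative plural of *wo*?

*wo* — final sound /o/ (a vowel) → -a → *woa*.
The plural form *woa*: last vowel = /a/, an unrounded vowel → -pe → *woape*.

woape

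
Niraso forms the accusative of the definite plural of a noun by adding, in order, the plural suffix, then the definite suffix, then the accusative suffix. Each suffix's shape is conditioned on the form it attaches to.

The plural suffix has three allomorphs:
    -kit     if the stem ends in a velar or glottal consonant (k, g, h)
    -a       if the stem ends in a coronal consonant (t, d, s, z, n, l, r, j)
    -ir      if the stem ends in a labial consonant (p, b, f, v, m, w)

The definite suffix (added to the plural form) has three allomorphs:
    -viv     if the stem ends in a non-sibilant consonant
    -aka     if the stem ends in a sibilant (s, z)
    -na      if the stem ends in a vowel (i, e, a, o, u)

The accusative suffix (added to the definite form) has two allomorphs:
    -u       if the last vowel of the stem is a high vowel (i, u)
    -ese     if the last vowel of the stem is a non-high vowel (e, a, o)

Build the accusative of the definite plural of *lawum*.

lawumirvivu

Since the final consonant of *lawum* is /m/ (labial), it takes -ir, giving *lawumir*.
Since the final sound of the plural form *lawumir* is /r/ (a non-sibilant consonant), it takes -viv, giving *lawumirviv*.
The last vowel of the definite form *lawumirviv* is /i/, which is a high vowel, so the accusative suffix is -u, giving *lawumirvivu*.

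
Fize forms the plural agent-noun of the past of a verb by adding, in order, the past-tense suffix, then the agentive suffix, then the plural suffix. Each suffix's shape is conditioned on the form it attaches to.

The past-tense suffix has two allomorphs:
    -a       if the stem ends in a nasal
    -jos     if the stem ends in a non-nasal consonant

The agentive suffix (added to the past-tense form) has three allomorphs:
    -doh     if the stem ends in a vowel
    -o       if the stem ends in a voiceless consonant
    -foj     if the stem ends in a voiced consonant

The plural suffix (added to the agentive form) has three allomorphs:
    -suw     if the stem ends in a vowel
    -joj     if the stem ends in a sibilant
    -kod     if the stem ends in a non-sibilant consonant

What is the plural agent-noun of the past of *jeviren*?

jevirenadohkod

*jeviren* — final consonant /n/ (a nasal) → -a → *jevirena*.
The final sound of the past-tense form *jevirena* is /a/, which is a vowel, so the agentive suffix is -doh, giving *jevirenadoh*.
The final sound of the agentive form *jevirenadoh* is /h/, which is a non-sibilant consonant, so the plural suffix is -kod, giving *jevirenadohkod*.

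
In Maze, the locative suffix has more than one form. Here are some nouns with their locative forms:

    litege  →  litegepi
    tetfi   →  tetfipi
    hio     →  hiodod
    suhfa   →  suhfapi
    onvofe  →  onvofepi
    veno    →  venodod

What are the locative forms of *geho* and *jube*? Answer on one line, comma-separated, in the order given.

gehodod, jubepi

The suffix is conditioned by the last vowel: -dod when the last vowel of the stem is a rounded vowel (*hio*, *veno*); -pi when the last vowel of the stem is an unrounded vowel (*litege*, *tetfi*, *suhfa*, *onvofe*).
*geho* — last vowel /o/ (a rounded vowel) → -dod → *gehodod*.
The last vowel of *jube* is /e/, which is an unrounded vowel, so the suffix is -pi, giving *jubepi*.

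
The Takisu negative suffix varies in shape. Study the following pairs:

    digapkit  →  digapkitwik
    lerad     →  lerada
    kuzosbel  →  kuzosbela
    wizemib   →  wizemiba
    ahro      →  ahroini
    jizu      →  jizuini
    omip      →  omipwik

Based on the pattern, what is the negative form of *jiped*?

The suffix is conditioned by the final sound: -wik when the stem ends in a voiceless consonant (*digapkit*, *omip*); -a when the stem ends in a voiced consonant (*lerad*, *kuzosbel*, *wizemib*); -ini when the stem ends in a vowel (*ahro*, *jizu*).
Since the final sound of *jiped* is /d/ (a voiced consonant), it takes -a, giving *jipeda*.

jipeda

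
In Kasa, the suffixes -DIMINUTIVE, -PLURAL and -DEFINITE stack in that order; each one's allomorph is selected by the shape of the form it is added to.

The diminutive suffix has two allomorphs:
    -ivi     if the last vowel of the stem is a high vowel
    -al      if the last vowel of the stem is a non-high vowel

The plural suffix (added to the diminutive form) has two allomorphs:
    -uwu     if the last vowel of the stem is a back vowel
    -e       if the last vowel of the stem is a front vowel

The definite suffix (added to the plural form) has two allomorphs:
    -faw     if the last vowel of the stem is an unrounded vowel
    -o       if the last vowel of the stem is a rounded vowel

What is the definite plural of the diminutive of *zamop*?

Since the last vowel of *zamop* is /o/ (a non-high vowel), it takes -al, giving *zamopal*.
The diminutive form *zamopal* — last vowel /a/ (a back vowel) → -uwu → *zamopaluwu*.
The last vowel of the plural form *zamopaluwu* is /u/, which is a rounded vowel, so the definite suffix is -o, giving *zamopaluwuo*.

zamopaluwuo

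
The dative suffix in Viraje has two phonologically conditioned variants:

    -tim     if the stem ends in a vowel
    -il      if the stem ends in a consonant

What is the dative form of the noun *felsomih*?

*felsomih*: final sound = /h/, a consonant → -il → *felsomihil*.

felsomihil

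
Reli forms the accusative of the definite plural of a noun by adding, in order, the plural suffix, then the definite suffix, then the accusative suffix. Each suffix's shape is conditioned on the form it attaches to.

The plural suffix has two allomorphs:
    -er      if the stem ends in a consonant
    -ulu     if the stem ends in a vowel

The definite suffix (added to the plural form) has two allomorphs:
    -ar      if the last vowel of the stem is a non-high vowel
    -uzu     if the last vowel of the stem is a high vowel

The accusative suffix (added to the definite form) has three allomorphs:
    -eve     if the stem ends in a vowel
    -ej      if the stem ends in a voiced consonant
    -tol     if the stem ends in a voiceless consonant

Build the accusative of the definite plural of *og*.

ogerarej

Since the final sound of *og* is /g/ (a consonant), it takes -er, giving *oger*.
The last vowel of the plural form *oger* is /e/, which is a non-high vowel, so the definite suffix is -ar, giving *ogerar*.
The definite form *ogerar*: final sound = /r/, a voiced consonant → -ej → *ogerarej*.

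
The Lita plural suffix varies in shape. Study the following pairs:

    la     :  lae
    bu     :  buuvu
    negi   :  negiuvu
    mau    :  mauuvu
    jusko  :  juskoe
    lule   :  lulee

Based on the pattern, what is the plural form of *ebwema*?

ebwemae

The pattern is height harmony: -uvu when the last vowel of the stem is a high vowel (*bu*, *negi*, *mau*); -e when the last vowel of the stem is a non-high vowel (*la*, *jusko*, *lule*).
Since the last vowel of *ebwema* is /a/ (a non-high vowel), it takes -e, giving *ebwemae*.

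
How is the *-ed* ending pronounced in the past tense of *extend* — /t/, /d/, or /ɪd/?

The stem *extend* ends in /t/ or /d/.
The -ed suffix is realized as /ɪd/ after /t, d/; as /t/ after other voiceless consonants; and as /d/ after other voiced sounds.
So -ed on *extend* is pronounced /ɪd/.

/ɪd/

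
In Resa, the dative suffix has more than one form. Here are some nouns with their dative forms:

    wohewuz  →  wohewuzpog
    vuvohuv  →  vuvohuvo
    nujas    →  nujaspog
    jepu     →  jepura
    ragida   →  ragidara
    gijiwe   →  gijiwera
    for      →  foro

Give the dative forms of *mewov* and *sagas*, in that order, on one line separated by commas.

The suffix is conditioned by the final sound: -pog when the stem ends in a sibilant (*wohewuz*, *nujas*); -o when the stem ends in a non-sibilant consonant (*vuvohuv*, *for*); -ra when the stem ends in a vowel (*jepu*, *ragida*, *gijiwe*).
*mewov*: final sound = /v/, a non-sibilant consonant → -o → *mewovo*.
The final sound of *sagas* is /s/, which is a sibilant, so the suffix is -pog, giving *sagaspog*.

mewovo, sagaspog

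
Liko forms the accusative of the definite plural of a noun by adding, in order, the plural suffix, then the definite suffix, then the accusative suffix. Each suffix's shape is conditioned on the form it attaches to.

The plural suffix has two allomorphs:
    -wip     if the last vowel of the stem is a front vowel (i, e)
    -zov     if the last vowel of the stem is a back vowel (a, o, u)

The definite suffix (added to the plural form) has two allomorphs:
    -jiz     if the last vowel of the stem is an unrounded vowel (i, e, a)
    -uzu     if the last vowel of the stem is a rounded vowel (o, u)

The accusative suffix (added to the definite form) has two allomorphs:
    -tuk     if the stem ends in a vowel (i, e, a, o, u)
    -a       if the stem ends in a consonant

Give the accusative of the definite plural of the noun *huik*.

The last vowel of *huik* is /i/, which is a front vowel, so the plural suffix is -wip, giving *huikwip*.
The plural form *huikwip*: last vowel = /i/, an unrounded vowel → -jiz → *huikwipjiz*.
The definite form *huikwipjiz* — final sound /z/ (a consonant) → -a → *huikwipjiza*.

huikwipjiza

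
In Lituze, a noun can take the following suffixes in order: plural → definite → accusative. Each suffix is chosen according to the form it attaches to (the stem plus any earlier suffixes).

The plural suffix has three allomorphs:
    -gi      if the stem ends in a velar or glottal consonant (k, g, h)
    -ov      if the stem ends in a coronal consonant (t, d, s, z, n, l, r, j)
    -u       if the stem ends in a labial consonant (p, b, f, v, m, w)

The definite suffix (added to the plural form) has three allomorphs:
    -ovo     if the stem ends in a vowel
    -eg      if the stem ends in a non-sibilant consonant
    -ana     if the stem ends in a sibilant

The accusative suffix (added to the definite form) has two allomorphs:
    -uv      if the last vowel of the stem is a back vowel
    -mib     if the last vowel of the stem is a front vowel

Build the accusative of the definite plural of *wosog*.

wosoggiovouv

Since the final consonant of *wosog* is /g/ (velar/glottal), it takes -gi, giving *wosoggi*.
Since the final sound of the plural form *wosoggi* is /i/ (a vowel), it takes -ovo, giving *wosoggiovo*.
The definite form *wosoggiovo* — last vowel /o/ (a back vowel) → -uv → *wosoggiovouv*.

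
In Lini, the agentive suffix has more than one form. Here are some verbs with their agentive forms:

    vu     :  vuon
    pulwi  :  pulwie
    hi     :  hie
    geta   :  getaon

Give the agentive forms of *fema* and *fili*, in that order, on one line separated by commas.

The alternation tracks the last vowel of the stem — -e when the last vowel of the stem is a front vowel (*pulwi*, *hi*); -on when the last vowel of the stem is a back vowel (*vu*, *geta*).
The last vowel of *fema* is /a/, which is a back vowel, so the suffix is -on, giving *femaon*.
*fili*: last vowel = /i/, a front vowel → -e → *filie*.

femaon, filie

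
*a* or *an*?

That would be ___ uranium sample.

a

The indefinite article is chosen by the initial *sound* of the following word, not its spelling.
*uranium* begins with the sound /jʊ/ (u pronounced /jʊ/) — a consonant sound.
So the article is *a*: That would be a uranium sample.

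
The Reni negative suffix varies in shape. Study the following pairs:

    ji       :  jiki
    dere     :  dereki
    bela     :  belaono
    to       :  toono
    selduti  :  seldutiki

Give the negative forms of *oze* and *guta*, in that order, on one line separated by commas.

ozeki, gutaono

The alternation tracks the last vowel of the stem — -ki when the last vowel of the stem is a front vowel (*ji*, *dere*, *selduti*); -ono when the last vowel of the stem is a back vowel (*bela*, *to*).
*oze* — last vowel /e/ (a front vowel) → -ki → *ozeki*.
The last vowel of *guta* is /a/, which is a back vowel, so the suffix is -ono, giving *gutaono*.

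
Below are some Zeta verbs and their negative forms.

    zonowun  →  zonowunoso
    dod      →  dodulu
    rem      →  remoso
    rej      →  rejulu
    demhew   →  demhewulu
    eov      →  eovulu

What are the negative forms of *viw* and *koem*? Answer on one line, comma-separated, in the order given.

viwulu, koemoso

The alternation tracks the final consonant of the stem — -oso when the stem ends in a nasal (*zonowun*, *rem*); -ulu when the stem ends in a non-nasal consonant (*dod*, *rej*, *demhew*, *eov*).
Since the final consonant of *viw* is /w/ (non-nasal), it takes -ulu, giving *viwulu*.
The final consonant of *koem* is /m/, which is a nasal, so the suffix is -oso, giving *koemoso*.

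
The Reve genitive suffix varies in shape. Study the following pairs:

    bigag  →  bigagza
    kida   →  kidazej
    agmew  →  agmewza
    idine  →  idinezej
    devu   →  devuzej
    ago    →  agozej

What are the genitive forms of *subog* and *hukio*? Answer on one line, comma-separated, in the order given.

The pattern is consonant vs. vowel: -za when the stem ends in a consonant (*bigag*, *agmew*); -zej when the stem ends in a vowel (*kida*, *idine*, *devu*, *ago*).
*subog* — final sound /g/ (a consonant) → -za → *subogza*.
*hukio*: final sound = /o/, a vowel → -zej → *hukiozej*.

subogza, hukiozej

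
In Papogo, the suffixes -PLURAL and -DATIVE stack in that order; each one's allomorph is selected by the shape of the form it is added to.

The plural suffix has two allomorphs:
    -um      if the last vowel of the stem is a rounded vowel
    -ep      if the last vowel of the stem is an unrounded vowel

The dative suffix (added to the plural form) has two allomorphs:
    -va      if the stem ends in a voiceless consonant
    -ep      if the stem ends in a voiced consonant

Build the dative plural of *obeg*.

The last vowel of *obeg* is /e/, which is an unrounded vowel, so the plural suffix is -ep, giving *obegep*.
The final consonant of the plural form *obegep* is /p/, which is voiceless, so the dative suffix is -va, giving *obegepva*.

obegepva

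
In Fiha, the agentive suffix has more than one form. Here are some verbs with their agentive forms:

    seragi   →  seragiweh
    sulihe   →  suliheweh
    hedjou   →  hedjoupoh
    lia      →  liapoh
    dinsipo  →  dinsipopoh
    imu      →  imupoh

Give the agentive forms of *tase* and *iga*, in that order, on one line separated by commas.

taseweh, igapoh

The pattern is front/back vowel harmony: -weh when the last vowel of the stem is a front vowel (*seragi*, *sulihe*); -poh when the last vowel of the stem is a back vowel (*hedjou*, *lia*, *dinsipo*, *imu*).
*tase* — last vowel /e/ (a front vowel) → -weh → *taseweh*.
*iga* — last vowel /a/ (a back vowel) → -poh → *igapoh*.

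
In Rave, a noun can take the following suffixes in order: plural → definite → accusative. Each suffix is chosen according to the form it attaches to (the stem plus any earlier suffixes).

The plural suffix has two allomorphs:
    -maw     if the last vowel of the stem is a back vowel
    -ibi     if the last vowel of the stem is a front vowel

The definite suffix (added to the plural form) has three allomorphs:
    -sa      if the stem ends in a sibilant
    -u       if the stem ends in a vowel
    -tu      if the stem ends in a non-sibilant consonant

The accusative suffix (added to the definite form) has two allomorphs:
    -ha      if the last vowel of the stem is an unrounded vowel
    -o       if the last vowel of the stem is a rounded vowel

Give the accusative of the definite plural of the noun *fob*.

*fob*: last vowel = /o/, a back vowel → -maw → *fobmaw*.
Since the final sound of the plural form *fobmaw* is /w/ (a non-sibilant consonant), it takes -tu, giving *fobmawtu*.
The last vowel of the definite form *fobmawtu* is /u/, which is a rounded vowel, so the accusative suffix is -o, giving *fobmawtuo*.

fobmawtuo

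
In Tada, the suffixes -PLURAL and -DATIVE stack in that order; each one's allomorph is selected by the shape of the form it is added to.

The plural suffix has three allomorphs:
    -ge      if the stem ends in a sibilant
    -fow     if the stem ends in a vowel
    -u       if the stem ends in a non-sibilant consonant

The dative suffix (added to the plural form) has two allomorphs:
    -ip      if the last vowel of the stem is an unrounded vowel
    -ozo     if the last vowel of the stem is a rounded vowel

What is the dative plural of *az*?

*az*: final sound = /z/, a sibilant → -ge → *azge*.
The plural form *azge* — last vowel /e/ (an unrounded vowel) → -ip → *azgeip*.

azgeip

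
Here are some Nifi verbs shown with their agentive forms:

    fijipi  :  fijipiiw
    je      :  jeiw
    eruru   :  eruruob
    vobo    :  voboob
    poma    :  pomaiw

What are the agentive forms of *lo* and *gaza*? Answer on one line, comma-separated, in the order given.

loob, gazaiw

Looking at the last vowel of each stem: -ob when the last vowel of the stem is a rounded vowel (*eruru*, *vobo*); -iw when the last vowel of the stem is an unrounded vowel (*fijipi*, *je*, *poma*).
*lo* — last vowel /o/ (a rounded vowel) → -ob → *loob*.
The last vowel of *gaza* is /a/, which is an unrounded vowel, so the suffix is -iw, giving *gazaiw*.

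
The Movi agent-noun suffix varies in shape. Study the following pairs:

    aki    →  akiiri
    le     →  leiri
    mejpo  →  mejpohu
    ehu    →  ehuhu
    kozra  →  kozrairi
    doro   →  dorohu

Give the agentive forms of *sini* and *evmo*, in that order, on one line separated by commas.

siniiri, evmohu

The alternation tracks the last vowel of the stem — -hu when the last vowel of the stem is a rounded vowel (*mejpo*, *ehu*, *doro*); -iri when the last vowel of the stem is an unrounded vowel (*aki*, *le*, *kozra*).
*sini*: last vowel = /i/, an unrounded vowel → -iri → *siniiri*.
The last vowel of *evmo* is /o/, which is a rounded vowel, so the suffix is -hu, giving *evmohu*.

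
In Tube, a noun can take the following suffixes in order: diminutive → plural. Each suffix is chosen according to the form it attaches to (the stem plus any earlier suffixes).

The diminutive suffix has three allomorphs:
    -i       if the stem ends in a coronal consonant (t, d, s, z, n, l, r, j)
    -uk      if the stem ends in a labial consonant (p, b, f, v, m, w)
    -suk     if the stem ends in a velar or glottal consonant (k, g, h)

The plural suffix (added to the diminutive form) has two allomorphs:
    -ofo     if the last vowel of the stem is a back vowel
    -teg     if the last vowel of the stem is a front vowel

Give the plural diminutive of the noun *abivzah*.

*abivzah*: final consonant = /h/, velar/glottal → -suk → *abivzahsuk*.
Since the last vowel of the diminutive form *abivzahsuk* is /u/ (a back vowel), it takes -ofo, giving *abivzahsukofo*.

abivzahsukofo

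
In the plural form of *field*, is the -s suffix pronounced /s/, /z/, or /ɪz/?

The stem *field* ends in a voiced non-sibilant sound.
The plural suffix surfaces as /ɪz/ after sibilants, /s/ after other voiceless consonants, and /z/ after other voiced sounds.
So the plural -s on *field* is pronounced /z/.

/z/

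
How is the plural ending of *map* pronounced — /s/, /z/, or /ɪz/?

/s/

The stem *map* ends in a voiceless non-sibilant consonant.
The plural suffix surfaces as /ɪz/ after sibilants, /s/ after other voiceless consonants, and /z/ after other voiced sounds.
So the plural -s on *map* is pronounced /s/.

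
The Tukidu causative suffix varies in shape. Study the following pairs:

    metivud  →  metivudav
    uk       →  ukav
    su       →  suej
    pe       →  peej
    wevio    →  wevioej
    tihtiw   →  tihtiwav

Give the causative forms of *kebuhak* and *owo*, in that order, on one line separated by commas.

kebuhakav, owoej

Looking at the final sound of each stem: -av when the stem ends in a consonant (*metivud*, *uk*, *tihtiw*); -ej when the stem ends in a vowel (*su*, *pe*, *wevio*).
*kebuhak*: final sound = /k/, a consonant → -av → *kebuhakav*.
The final sound of *owo* is /o/, which is a vowel, so the suffix is -ej, giving *owoej*.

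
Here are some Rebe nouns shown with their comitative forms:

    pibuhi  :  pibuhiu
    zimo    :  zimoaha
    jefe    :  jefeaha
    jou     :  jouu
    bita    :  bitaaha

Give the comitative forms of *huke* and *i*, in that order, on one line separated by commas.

hukeaha, iu

The suffix is conditioned by the last vowel: -u when the last vowel of the stem is a high vowel (*pibuhi*, *jou*); -aha when the last vowel of the stem is a non-high vowel (*zimo*, *jefe*, *bita*).
*huke*: last vowel = /e/, a non-high vowel → -aha → *hukeaha*.
*i* — last vowel /i/ (a high vowel) → -u → *iu*.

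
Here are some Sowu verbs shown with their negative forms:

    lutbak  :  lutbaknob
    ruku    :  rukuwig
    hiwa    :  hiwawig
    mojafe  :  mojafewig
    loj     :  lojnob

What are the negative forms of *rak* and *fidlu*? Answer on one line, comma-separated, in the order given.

The alternation tracks the final sound of the stem — -nob when the stem ends in a consonant (*lutbak*, *loj*); -wig when the stem ends in a vowel (*ruku*, *hiwa*, *mojafe*).
The final sound of *rak* is /k/, which is a consonant, so the suffix is -nob, giving *raknob*.
Since the final sound of *fidlu* is /u/ (a vowel), it takes -wig, giving *fidluwig*.

raknob, fidluwig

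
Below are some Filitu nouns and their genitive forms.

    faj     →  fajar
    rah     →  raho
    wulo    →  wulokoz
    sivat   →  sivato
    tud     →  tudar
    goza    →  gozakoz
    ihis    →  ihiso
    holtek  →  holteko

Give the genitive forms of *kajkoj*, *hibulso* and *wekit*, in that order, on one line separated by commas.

Looking at the final sound of each stem: -o when the stem ends in a voiceless consonant (*rah*, *sivat*, *ihis*, *holtek*); -ar when the stem ends in a voiced consonant (*faj*, *tud*); -koz when the stem ends in a vowel (*wulo*, *goza*).
Since the final sound of *kajkoj* is /j/ (a voiced consonant), it takes -ar, giving *kajkojar*.
*hibulso*: final sound = /o/, a vowel → -koz → *hibulsokoz*.
*wekit*: final sound = /t/, a voiceless consonant → -o → *wekito*.

kajkojar, hibulsokoz, wekito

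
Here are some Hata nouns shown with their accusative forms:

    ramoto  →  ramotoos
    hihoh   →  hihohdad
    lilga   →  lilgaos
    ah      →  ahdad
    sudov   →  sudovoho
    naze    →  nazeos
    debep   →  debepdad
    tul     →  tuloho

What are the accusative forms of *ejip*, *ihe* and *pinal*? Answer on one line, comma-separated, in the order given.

ejipdad, iheos, pinaloho

Looking at the final sound of each stem: -dad when the stem ends in a voiceless consonant (*hihoh*, *ah*, *debep*); -oho when the stem ends in a voiced consonant (*sudov*, *tul*); -os when the stem ends in a vowel (*ramoto*, *lilga*, *naze*).
*ejip*: final sound = /p/, a voiceless consonant → -dad → *ejipdad*.
The final sound of *ihe* is /e/, which is a vowel, so the suffix is -os, giving *iheos*.
The final sound of *pinal* is /l/, which is a voiced consonant, so the suffix is -oho, giving *pinaloho*.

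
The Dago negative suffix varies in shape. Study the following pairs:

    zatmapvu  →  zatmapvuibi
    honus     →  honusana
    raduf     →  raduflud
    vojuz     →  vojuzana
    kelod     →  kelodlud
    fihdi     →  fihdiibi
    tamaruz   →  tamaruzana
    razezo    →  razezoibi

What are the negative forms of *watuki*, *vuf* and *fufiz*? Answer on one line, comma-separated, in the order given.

The alternation tracks the final sound of the stem — -ana when the stem ends in a sibilant (*honus*, *vojuz*, *tamaruz*); -lud when the stem ends in a non-sibilant consonant (*raduf*, *kelod*); -ibi when the stem ends in a vowel (*zatmapvu*, *fihdi*, *razezo*).
Since the final sound of *watuki* is /i/ (a vowel), it takes -ibi, giving *watukiibi*.
The final sound of *vuf* is /f/, which is a non-sibilant consonant, so the suffix is -lud, giving *vuflud*.
*fufiz* — final sound /z/ (a sibilant) → -ana → *fufizana*.

watukiibi, vuflud, fufizana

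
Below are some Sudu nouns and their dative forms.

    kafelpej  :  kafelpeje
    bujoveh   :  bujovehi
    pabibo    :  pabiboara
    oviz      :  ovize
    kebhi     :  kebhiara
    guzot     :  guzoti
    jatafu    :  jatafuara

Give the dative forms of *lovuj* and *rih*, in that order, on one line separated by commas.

The pattern is voicing of the final sound: -i when the stem ends in a voiceless consonant (*bujoveh*, *guzot*); -e when the stem ends in a voiced consonant (*kafelpej*, *oviz*); -ara when the stem ends in a vowel (*pabibo*, *kebhi*, *jatafu*).
*lovuj*: final sound = /j/, a voiced consonant → -e → *lovuje*.
Since the final sound of *rih* is /h/ (a voiceless consonant), it takes -i, giving *rihi*.

lovuje, rihi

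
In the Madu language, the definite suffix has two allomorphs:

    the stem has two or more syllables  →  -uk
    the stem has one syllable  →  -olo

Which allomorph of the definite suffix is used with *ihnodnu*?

-uk

With 3 syllables, *ihnodnu* takes -uk.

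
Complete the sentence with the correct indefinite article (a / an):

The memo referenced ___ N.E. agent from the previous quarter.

an

The indefinite article is chosen by the initial *sound* of the following word, not its spelling.
The initialism *N.E.* is read letter by letter; the first letter, N, is pronounced /ɛn/, which begins with a vowel sound.
So the article is *an*: The memo referenced an N.E. agent from the previous quarter.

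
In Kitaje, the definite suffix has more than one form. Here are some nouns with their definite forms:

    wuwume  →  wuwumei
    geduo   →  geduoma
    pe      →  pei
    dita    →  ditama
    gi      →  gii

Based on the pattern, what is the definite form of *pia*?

Looking at the last vowel of each stem: -i when the last vowel of the stem is a front vowel (*wuwume*, *pe*, *gi*); -ma when the last vowel of the stem is a back vowel (*geduo*, *dita*).
*pia*: last vowel = /a/, a back vowel → -ma → *piama*.

piama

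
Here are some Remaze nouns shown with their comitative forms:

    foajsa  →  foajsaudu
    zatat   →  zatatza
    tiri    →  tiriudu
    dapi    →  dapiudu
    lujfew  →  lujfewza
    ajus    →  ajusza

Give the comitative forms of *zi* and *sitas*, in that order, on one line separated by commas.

The alternation tracks the final sound of the stem — -za when the stem ends in a consonant (*zatat*, *lujfew*, *ajus*); -udu when the stem ends in a vowel (*foajsa*, *tiri*, *dapi*).
Since the final sound of *zi* is /i/ (a vowel), it takes -udu, giving *ziudu*.
Since the final sound of *sitas* is /s/ (a consonant), it takes -za, giving *sitasza*.

ziudu, sitasza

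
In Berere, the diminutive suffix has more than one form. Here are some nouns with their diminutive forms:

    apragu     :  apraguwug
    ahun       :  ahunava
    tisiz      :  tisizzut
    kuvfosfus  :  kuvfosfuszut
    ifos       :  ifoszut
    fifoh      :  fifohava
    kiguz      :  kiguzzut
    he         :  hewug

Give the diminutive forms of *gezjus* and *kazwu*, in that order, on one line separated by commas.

The alternation tracks the final sound of the stem — -zut when the stem ends in a sibilant (*tisiz*, *kuvfosfus*, *ifos*, *kiguz*); -ava when the stem ends in a non-sibilant consonant (*ahun*, *fifoh*); -wug when the stem ends in a vowel (*apragu*, *he*).
Since the final sound of *gezjus* is /s/ (a sibilant), it takes -zut, giving *gezjuszut*.
The final sound of *kazwu* is /u/, which is a vowel, so the suffix is -wug, giving *kazwuwug*.

gezjuszut, kazwuwug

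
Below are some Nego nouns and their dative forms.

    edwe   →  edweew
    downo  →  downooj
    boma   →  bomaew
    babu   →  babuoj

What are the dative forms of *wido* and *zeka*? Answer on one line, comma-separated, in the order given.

The suffix is conditioned by the last vowel: -oj when the last vowel of the stem is a rounded vowel (*downo*, *babu*); -ew when the last vowel of the stem is an unrounded vowel (*edwe*, *boma*).
*wido* — last vowel /o/ (a rounded vowel) → -oj → *widooj*.
*zeka*: last vowel = /a/, an unrounded vowel → -ew → *zekaew*.

widooj, zekaew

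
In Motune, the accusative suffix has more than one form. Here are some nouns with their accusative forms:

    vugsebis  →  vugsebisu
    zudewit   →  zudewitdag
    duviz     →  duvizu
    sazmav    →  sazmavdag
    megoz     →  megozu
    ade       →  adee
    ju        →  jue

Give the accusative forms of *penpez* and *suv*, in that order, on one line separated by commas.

penpezu, suvdag

The pattern is sibilance of the final sound: -u when the stem ends in a sibilant (*vugsebis*, *duviz*, *megoz*); -dag when the stem ends in a non-sibilant consonant (*zudewit*, *sazmav*); -e when the stem ends in a vowel (*ade*, *ju*).
*penpez* — final sound /z/ (a sibilant) → -u → *penpezu*.
*suv* — final sound /v/ (a non-sibilant consonant) → -dag → *suvdag*.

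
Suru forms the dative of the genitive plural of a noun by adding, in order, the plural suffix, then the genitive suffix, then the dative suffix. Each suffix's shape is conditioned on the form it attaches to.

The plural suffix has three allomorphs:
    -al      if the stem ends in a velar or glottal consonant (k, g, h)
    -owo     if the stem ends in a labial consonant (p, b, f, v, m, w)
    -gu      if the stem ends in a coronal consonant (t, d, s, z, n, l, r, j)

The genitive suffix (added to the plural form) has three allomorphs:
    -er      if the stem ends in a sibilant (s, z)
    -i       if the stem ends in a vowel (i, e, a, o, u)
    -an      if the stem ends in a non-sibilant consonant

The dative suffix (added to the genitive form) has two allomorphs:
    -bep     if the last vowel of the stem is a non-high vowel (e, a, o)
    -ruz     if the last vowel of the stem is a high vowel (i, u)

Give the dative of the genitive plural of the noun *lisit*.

lisitguiruz

*lisit* — final consonant /t/ (coronal) → -gu → *lisitgu*.
Since the final sound of the plural form *lisitgu* is /u/ (a vowel), it takes -i, giving *lisitgui*.
Since the last vowel of the genitive form *lisitgui* is /i/ (a high vowel), it takes -ruz, giving *lisitguiruz*.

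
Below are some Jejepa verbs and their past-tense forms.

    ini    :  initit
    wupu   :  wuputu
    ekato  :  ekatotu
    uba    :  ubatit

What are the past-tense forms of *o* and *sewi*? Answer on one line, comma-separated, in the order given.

The pattern is rounding harmony: -tu when the last vowel of the stem is a rounded vowel (*wupu*, *ekato*); -tit when the last vowel of the stem is an unrounded vowel (*ini*, *uba*).
The last vowel of *o* is /o/, which is a rounded vowel, so the suffix is -tu, giving *otu*.
Since the last vowel of *sewi* is /i/ (an unrounded vowel), it takes -tit, giving *sewitit*.

otu, sewitit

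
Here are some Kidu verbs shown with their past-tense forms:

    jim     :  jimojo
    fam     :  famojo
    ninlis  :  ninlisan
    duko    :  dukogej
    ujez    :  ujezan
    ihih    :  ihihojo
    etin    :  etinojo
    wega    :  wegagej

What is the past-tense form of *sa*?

sagej

The suffix is conditioned by the final sound: -an when the stem ends in a sibilant (*ninlis*, *ujez*); -ojo when the stem ends in a non-sibilant consonant (*jim*, *fam*, *ihih*, *etin*); -gej when the stem ends in a vowel (*duko*, *wega*).
The final sound of *sa* is /a/, which is a vowel, so the suffix is -gej, giving *sagej*.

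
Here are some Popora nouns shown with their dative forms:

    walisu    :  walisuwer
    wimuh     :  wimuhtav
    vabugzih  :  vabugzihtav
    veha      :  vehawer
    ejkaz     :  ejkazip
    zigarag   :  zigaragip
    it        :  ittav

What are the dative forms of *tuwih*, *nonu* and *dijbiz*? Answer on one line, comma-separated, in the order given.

tuwihtav, nonuwer, dijbizip

The suffix is conditioned by the final sound: -tav when the stem ends in a voiceless consonant (*wimuh*, *vabugzih*, *it*); -ip when the stem ends in a voiced consonant (*ejkaz*, *zigarag*); -wer when the stem ends in a vowel (*walisu*, *veha*).
The final sound of *tuwih* is /h/, which is a voiceless consonant, so the suffix is -tav, giving *tuwihtav*.
The final sound of *nonu* is /u/, which is a vowel, so the suffix is -wer, giving *nonuwer*.
Since the final sound of *dijbiz* is /z/ (a voiced consonant), it takes -ip, giving *dijbizip*.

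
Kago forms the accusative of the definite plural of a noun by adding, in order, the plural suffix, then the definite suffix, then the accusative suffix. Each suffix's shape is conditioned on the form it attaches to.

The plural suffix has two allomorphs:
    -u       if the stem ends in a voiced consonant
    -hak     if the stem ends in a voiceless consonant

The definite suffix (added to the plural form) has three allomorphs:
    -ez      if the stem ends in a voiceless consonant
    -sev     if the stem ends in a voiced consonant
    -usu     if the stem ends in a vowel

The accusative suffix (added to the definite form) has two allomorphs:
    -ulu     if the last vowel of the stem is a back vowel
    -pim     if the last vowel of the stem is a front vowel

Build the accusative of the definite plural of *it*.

*it* — final consonant /t/ (voiceless) → -hak → *ithak*.
The plural form *ithak* — final sound /k/ (a voiceless consonant) → -ez → *ithakez*.
The last vowel of the definite form *ithakez* is /e/, which is a front vowel, so the accusative suffix is -pim, giving *ithakezpim*.

ithakezpim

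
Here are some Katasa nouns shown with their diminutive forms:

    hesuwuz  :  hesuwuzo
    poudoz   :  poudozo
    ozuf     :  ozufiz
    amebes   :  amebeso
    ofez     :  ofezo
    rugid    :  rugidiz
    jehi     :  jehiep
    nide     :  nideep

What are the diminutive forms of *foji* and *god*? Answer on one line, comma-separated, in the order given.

fojiep, godiz

The pattern is sibilance of the final sound: -o when the stem ends in a sibilant (*hesuwuz*, *poudoz*, *amebes*, *ofez*); -iz when the stem ends in a non-sibilant consonant (*ozuf*, *rugid*); -ep when the stem ends in a vowel (*jehi*, *nide*).
Since the final sound of *foji* is /i/ (a vowel), it takes -ep, giving *fojiep*.
*god* — final sound /d/ (a non-sibilant consonant) → -iz → *godiz*.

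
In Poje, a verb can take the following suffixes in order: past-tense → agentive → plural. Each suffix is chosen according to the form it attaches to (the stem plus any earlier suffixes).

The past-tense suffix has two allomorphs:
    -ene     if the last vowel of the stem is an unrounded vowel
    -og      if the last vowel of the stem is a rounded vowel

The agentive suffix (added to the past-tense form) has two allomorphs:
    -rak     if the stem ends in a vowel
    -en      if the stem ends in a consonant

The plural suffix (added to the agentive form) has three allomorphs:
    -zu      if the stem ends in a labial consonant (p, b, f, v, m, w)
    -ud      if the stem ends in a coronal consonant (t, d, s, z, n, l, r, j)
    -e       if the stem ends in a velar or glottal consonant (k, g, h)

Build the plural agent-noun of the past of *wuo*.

wuoogenud

Since the last vowel of *wuo* is /o/ (a rounded vowel), it takes -og, giving *wuoog*.
The final sound of the past-tense form *wuoog* is /g/, which is a consonant, so the agentive suffix is -en, giving *wuoogen*.
The agentive form *wuoogen* — final consonant /n/ (coronal) → -ud → *wuoogenud*.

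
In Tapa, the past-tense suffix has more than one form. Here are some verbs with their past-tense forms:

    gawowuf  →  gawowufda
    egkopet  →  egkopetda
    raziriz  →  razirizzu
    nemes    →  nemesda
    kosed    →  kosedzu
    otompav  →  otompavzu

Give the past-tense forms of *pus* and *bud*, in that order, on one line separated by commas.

pusda, budzu

The pattern is voicing of the final consonant: -da when the stem ends in a voiceless consonant (*gawowuf*, *egkopet*, *nemes*); -zu when the stem ends in a voiced consonant (*raziriz*, *kosed*, *otompav*).
*pus* — final consonant /s/ (voiceless) → -da → *pusda*.
*bud*: final consonant = /d/, voiced → -zu → *budzu*.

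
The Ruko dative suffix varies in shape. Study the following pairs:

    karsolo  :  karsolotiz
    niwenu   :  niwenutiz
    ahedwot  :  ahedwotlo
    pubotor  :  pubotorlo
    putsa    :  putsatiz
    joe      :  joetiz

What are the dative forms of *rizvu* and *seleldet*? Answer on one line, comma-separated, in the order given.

rizvutiz, seleldetlo

The alternation tracks the final sound of the stem — -lo when the stem ends in a consonant (*ahedwot*, *pubotor*); -tiz when the stem ends in a vowel (*karsolo*, *niwenu*, *putsa*, *joe*).
*rizvu*: final sound = /u/, a vowel → -tiz → *rizvutiz*.
The final sound of *seleldet* is /t/, which is a consonant, so the suffix is -lo, giving *seleldetlo*.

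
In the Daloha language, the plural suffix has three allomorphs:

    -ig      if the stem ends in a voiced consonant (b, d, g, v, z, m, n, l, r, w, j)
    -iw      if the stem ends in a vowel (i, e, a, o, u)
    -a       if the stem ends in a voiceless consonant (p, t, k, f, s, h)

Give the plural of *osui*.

Since the final sound of *osui* is /i/ (a vowel), it takes -iw, giving *osuiiw*.

osuiiw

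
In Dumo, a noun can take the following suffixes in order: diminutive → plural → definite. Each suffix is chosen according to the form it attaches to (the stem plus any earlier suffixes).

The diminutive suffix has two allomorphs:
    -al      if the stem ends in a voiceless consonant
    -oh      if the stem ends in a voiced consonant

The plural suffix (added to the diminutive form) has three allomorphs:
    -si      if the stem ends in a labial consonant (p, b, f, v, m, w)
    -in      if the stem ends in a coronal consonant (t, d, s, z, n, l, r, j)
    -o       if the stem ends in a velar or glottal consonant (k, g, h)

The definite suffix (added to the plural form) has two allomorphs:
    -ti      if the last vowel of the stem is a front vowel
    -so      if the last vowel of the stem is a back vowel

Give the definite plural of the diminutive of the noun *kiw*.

The final consonant of *kiw* is /w/, which is voiced, so the diminutive suffix is -oh, giving *kiwoh*.
The final consonant of the diminutive form *kiwoh* is /h/, which is velar/glottal, so the plural suffix is -o, giving *kiwoho*.
The plural form *kiwoho* — last vowel /o/ (a back vowel) → -so → *kiwohoso*.

kiwohoso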